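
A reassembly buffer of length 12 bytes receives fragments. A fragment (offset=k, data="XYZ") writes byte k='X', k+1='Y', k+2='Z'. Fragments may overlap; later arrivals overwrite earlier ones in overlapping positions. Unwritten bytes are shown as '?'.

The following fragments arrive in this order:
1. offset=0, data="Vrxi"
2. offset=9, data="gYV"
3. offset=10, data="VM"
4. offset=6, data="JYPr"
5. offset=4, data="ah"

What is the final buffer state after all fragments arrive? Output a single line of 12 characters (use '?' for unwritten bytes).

Fragment 1: offset=0 data="Vrxi" -> buffer=Vrxi????????
Fragment 2: offset=9 data="gYV" -> buffer=Vrxi?????gYV
Fragment 3: offset=10 data="VM" -> buffer=Vrxi?????gVM
Fragment 4: offset=6 data="JYPr" -> buffer=Vrxi??JYPrVM
Fragment 5: offset=4 data="ah" -> buffer=VrxiahJYPrVM

Answer: VrxiahJYPrVM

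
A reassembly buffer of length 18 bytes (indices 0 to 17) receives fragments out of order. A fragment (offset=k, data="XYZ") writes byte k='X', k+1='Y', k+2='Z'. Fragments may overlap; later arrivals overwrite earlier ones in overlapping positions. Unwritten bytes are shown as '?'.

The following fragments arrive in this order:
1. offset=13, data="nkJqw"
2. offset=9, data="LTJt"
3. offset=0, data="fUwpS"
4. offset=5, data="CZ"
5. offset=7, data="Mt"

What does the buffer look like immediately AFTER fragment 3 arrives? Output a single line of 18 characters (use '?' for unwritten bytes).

Fragment 1: offset=13 data="nkJqw" -> buffer=?????????????nkJqw
Fragment 2: offset=9 data="LTJt" -> buffer=?????????LTJtnkJqw
Fragment 3: offset=0 data="fUwpS" -> buffer=fUwpS????LTJtnkJqw

Answer: fUwpS????LTJtnkJqw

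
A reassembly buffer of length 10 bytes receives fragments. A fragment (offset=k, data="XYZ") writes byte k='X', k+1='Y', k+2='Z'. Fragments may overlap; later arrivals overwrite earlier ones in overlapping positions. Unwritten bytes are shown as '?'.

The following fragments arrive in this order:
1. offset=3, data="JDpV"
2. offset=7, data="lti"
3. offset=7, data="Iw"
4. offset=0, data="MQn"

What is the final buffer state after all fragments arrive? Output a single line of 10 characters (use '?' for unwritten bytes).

Fragment 1: offset=3 data="JDpV" -> buffer=???JDpV???
Fragment 2: offset=7 data="lti" -> buffer=???JDpVlti
Fragment 3: offset=7 data="Iw" -> buffer=???JDpVIwi
Fragment 4: offset=0 data="MQn" -> buffer=MQnJDpVIwi

Answer: MQnJDpVIwi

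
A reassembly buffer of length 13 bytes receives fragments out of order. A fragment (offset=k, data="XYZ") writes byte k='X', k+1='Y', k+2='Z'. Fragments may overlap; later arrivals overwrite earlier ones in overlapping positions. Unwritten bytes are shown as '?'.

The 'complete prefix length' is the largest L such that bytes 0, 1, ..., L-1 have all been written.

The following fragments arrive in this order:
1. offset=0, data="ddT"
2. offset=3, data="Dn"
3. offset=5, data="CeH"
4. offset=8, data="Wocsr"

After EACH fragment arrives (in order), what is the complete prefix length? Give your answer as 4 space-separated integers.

Fragment 1: offset=0 data="ddT" -> buffer=ddT?????????? -> prefix_len=3
Fragment 2: offset=3 data="Dn" -> buffer=ddTDn???????? -> prefix_len=5
Fragment 3: offset=5 data="CeH" -> buffer=ddTDnCeH????? -> prefix_len=8
Fragment 4: offset=8 data="Wocsr" -> buffer=ddTDnCeHWocsr -> prefix_len=13

Answer: 3 5 8 13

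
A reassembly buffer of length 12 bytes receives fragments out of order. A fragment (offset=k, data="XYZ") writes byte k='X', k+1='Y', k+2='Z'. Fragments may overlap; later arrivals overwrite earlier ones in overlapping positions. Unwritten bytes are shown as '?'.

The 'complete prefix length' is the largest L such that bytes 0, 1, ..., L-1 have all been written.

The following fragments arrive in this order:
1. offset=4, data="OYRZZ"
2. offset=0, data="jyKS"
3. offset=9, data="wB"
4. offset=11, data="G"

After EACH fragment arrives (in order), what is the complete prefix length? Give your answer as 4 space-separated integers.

Answer: 0 9 11 12

Derivation:
Fragment 1: offset=4 data="OYRZZ" -> buffer=????OYRZZ??? -> prefix_len=0
Fragment 2: offset=0 data="jyKS" -> buffer=jyKSOYRZZ??? -> prefix_len=9
Fragment 3: offset=9 data="wB" -> buffer=jyKSOYRZZwB? -> prefix_len=11
Fragment 4: offset=11 data="G" -> buffer=jyKSOYRZZwBG -> prefix_len=12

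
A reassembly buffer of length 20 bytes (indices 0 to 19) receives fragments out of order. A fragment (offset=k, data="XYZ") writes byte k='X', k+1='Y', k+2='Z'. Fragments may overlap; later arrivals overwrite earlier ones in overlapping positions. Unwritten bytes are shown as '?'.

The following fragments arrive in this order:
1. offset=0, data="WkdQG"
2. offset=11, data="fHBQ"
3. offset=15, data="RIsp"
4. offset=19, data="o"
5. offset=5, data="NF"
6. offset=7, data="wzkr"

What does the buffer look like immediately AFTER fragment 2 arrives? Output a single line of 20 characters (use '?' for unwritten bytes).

Answer: WkdQG??????fHBQ?????

Derivation:
Fragment 1: offset=0 data="WkdQG" -> buffer=WkdQG???????????????
Fragment 2: offset=11 data="fHBQ" -> buffer=WkdQG??????fHBQ?????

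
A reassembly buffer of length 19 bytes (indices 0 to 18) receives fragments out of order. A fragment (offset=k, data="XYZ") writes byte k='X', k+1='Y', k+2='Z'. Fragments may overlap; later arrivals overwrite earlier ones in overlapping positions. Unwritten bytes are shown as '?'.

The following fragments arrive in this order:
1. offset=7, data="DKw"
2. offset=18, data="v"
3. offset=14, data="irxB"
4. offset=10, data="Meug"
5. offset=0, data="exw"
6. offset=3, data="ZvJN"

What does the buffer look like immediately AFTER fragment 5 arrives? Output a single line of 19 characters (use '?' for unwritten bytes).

Answer: exw????DKwMeugirxBv

Derivation:
Fragment 1: offset=7 data="DKw" -> buffer=???????DKw?????????
Fragment 2: offset=18 data="v" -> buffer=???????DKw????????v
Fragment 3: offset=14 data="irxB" -> buffer=???????DKw????irxBv
Fragment 4: offset=10 data="Meug" -> buffer=???????DKwMeugirxBv
Fragment 5: offset=0 data="exw" -> buffer=exw????DKwMeugirxBv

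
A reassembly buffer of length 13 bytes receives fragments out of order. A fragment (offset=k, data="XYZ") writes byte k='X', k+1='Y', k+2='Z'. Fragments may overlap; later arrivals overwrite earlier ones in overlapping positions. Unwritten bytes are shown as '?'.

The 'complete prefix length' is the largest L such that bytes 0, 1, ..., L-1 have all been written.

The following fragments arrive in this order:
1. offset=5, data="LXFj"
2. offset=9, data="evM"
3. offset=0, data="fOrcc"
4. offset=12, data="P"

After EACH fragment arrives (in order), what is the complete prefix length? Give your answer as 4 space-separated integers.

Fragment 1: offset=5 data="LXFj" -> buffer=?????LXFj???? -> prefix_len=0
Fragment 2: offset=9 data="evM" -> buffer=?????LXFjevM? -> prefix_len=0
Fragment 3: offset=0 data="fOrcc" -> buffer=fOrccLXFjevM? -> prefix_len=12
Fragment 4: offset=12 data="P" -> buffer=fOrccLXFjevMP -> prefix_len=13

Answer: 0 0 12 13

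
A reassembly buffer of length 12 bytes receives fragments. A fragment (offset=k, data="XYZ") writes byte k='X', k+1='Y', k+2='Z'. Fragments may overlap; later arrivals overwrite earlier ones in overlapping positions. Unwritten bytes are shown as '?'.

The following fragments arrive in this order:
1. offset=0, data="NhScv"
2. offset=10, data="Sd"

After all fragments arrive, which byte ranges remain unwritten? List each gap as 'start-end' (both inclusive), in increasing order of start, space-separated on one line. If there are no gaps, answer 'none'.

Fragment 1: offset=0 len=5
Fragment 2: offset=10 len=2
Gaps: 5-9

Answer: 5-9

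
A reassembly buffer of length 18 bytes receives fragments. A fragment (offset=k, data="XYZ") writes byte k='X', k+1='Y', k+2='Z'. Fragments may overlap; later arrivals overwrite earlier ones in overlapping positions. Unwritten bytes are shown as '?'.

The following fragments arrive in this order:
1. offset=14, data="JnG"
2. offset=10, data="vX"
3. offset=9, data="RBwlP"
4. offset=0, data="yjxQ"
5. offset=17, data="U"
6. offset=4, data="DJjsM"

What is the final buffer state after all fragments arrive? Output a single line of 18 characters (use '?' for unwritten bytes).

Answer: yjxQDJjsMRBwlPJnGU

Derivation:
Fragment 1: offset=14 data="JnG" -> buffer=??????????????JnG?
Fragment 2: offset=10 data="vX" -> buffer=??????????vX??JnG?
Fragment 3: offset=9 data="RBwlP" -> buffer=?????????RBwlPJnG?
Fragment 4: offset=0 data="yjxQ" -> buffer=yjxQ?????RBwlPJnG?
Fragment 5: offset=17 data="U" -> buffer=yjxQ?????RBwlPJnGU
Fragment 6: offset=4 data="DJjsM" -> buffer=yjxQDJjsMRBwlPJnGU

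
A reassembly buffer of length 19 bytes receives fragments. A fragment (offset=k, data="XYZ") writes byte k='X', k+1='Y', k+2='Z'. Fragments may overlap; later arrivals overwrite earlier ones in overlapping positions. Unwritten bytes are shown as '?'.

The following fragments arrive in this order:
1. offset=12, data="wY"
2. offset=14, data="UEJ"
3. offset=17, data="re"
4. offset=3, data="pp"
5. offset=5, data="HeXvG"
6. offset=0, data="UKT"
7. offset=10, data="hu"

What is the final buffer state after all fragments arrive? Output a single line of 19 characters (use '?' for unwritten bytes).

Fragment 1: offset=12 data="wY" -> buffer=????????????wY?????
Fragment 2: offset=14 data="UEJ" -> buffer=????????????wYUEJ??
Fragment 3: offset=17 data="re" -> buffer=????????????wYUEJre
Fragment 4: offset=3 data="pp" -> buffer=???pp???????wYUEJre
Fragment 5: offset=5 data="HeXvG" -> buffer=???ppHeXvG??wYUEJre
Fragment 6: offset=0 data="UKT" -> buffer=UKTppHeXvG??wYUEJre
Fragment 7: offset=10 data="hu" -> buffer=UKTppHeXvGhuwYUEJre

Answer: UKTppHeXvGhuwYUEJre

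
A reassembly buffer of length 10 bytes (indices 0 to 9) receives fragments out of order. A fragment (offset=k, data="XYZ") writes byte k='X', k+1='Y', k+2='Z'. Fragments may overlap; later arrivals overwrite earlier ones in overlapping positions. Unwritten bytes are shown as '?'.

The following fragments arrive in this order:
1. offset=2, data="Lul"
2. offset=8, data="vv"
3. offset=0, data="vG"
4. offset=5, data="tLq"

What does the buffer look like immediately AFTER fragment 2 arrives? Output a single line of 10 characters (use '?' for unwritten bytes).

Fragment 1: offset=2 data="Lul" -> buffer=??Lul?????
Fragment 2: offset=8 data="vv" -> buffer=??Lul???vv

Answer: ??Lul???vv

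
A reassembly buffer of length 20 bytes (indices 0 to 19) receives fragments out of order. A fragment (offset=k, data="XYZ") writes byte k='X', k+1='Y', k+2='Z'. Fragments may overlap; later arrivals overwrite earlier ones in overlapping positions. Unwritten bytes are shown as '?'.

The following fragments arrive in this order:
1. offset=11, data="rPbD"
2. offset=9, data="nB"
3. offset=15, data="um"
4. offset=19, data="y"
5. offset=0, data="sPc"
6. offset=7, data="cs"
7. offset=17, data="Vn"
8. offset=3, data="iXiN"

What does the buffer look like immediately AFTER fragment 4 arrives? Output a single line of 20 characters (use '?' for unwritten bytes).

Fragment 1: offset=11 data="rPbD" -> buffer=???????????rPbD?????
Fragment 2: offset=9 data="nB" -> buffer=?????????nBrPbD?????
Fragment 3: offset=15 data="um" -> buffer=?????????nBrPbDum???
Fragment 4: offset=19 data="y" -> buffer=?????????nBrPbDum??y

Answer: ?????????nBrPbDum??y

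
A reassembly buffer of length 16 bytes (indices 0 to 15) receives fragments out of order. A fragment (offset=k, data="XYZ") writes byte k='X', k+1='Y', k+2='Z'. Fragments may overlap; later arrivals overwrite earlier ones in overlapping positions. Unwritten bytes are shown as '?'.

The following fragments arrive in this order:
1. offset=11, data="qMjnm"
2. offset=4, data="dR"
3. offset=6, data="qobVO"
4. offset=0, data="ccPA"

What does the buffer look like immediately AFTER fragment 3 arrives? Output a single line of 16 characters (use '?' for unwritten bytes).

Answer: ????dRqobVOqMjnm

Derivation:
Fragment 1: offset=11 data="qMjnm" -> buffer=???????????qMjnm
Fragment 2: offset=4 data="dR" -> buffer=????dR?????qMjnm
Fragment 3: offset=6 data="qobVO" -> buffer=????dRqobVOqMjnm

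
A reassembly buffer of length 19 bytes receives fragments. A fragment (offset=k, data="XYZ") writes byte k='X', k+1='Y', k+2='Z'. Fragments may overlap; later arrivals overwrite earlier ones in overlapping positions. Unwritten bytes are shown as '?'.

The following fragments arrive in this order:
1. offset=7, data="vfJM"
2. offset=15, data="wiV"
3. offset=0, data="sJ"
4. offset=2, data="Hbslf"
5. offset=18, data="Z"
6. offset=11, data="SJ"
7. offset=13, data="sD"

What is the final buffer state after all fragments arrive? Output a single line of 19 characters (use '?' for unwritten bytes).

Answer: sJHbslfvfJMSJsDwiVZ

Derivation:
Fragment 1: offset=7 data="vfJM" -> buffer=???????vfJM????????
Fragment 2: offset=15 data="wiV" -> buffer=???????vfJM????wiV?
Fragment 3: offset=0 data="sJ" -> buffer=sJ?????vfJM????wiV?
Fragment 4: offset=2 data="Hbslf" -> buffer=sJHbslfvfJM????wiV?
Fragment 5: offset=18 data="Z" -> buffer=sJHbslfvfJM????wiVZ
Fragment 6: offset=11 data="SJ" -> buffer=sJHbslfvfJMSJ??wiVZ
Fragment 7: offset=13 data="sD" -> buffer=sJHbslfvfJMSJsDwiVZ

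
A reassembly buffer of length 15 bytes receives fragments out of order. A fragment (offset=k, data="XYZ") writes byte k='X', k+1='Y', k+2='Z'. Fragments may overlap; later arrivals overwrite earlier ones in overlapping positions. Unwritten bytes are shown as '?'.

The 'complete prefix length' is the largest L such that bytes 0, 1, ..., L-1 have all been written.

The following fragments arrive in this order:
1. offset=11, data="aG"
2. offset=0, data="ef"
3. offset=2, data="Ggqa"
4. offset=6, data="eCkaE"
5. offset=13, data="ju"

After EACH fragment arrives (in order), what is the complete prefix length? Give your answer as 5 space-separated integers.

Fragment 1: offset=11 data="aG" -> buffer=???????????aG?? -> prefix_len=0
Fragment 2: offset=0 data="ef" -> buffer=ef?????????aG?? -> prefix_len=2
Fragment 3: offset=2 data="Ggqa" -> buffer=efGgqa?????aG?? -> prefix_len=6
Fragment 4: offset=6 data="eCkaE" -> buffer=efGgqaeCkaEaG?? -> prefix_len=13
Fragment 5: offset=13 data="ju" -> buffer=efGgqaeCkaEaGju -> prefix_len=15

Answer: 0 2 6 13 15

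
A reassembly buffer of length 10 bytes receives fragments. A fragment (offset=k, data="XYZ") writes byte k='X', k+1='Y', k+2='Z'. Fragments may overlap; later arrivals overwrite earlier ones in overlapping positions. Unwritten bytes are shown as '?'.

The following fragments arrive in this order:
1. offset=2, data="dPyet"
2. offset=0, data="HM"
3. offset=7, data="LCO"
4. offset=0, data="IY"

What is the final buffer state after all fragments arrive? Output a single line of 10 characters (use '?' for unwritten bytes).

Fragment 1: offset=2 data="dPyet" -> buffer=??dPyet???
Fragment 2: offset=0 data="HM" -> buffer=HMdPyet???
Fragment 3: offset=7 data="LCO" -> buffer=HMdPyetLCO
Fragment 4: offset=0 data="IY" -> buffer=IYdPyetLCO

Answer: IYdPyetLCO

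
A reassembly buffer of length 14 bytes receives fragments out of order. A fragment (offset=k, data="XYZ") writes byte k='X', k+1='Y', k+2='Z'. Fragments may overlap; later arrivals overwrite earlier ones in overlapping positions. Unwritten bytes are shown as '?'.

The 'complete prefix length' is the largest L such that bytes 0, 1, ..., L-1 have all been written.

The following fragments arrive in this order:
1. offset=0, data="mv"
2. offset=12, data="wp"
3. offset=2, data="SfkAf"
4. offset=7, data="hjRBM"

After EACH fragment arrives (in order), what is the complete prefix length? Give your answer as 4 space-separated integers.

Answer: 2 2 7 14

Derivation:
Fragment 1: offset=0 data="mv" -> buffer=mv???????????? -> prefix_len=2
Fragment 2: offset=12 data="wp" -> buffer=mv??????????wp -> prefix_len=2
Fragment 3: offset=2 data="SfkAf" -> buffer=mvSfkAf?????wp -> prefix_len=7
Fragment 4: offset=7 data="hjRBM" -> buffer=mvSfkAfhjRBMwp -> prefix_len=14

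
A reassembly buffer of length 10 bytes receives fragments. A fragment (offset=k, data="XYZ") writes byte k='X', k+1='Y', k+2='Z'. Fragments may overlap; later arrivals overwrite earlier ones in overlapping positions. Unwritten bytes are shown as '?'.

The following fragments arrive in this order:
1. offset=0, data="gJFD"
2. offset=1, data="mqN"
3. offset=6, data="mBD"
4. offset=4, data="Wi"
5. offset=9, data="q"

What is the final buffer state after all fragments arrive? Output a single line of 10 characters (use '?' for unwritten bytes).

Answer: gmqNWimBDq

Derivation:
Fragment 1: offset=0 data="gJFD" -> buffer=gJFD??????
Fragment 2: offset=1 data="mqN" -> buffer=gmqN??????
Fragment 3: offset=6 data="mBD" -> buffer=gmqN??mBD?
Fragment 4: offset=4 data="Wi" -> buffer=gmqNWimBD?
Fragment 5: offset=9 data="q" -> buffer=gmqNWimBDq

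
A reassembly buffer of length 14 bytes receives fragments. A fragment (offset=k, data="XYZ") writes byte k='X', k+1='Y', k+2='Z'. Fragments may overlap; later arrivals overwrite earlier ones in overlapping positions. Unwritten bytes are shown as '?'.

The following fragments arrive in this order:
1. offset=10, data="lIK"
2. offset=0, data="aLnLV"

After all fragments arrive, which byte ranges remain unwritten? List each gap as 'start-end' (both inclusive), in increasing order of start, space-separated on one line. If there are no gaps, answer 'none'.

Answer: 5-9 13-13

Derivation:
Fragment 1: offset=10 len=3
Fragment 2: offset=0 len=5
Gaps: 5-9 13-13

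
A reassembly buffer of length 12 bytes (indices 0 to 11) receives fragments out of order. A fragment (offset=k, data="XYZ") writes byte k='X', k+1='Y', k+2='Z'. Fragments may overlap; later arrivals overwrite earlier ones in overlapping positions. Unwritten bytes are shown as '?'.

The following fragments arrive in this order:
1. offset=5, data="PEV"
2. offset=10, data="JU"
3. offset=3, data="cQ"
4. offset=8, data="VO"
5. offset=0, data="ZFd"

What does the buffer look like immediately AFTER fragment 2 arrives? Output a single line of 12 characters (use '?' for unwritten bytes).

Answer: ?????PEV??JU

Derivation:
Fragment 1: offset=5 data="PEV" -> buffer=?????PEV????
Fragment 2: offset=10 data="JU" -> buffer=?????PEV??JU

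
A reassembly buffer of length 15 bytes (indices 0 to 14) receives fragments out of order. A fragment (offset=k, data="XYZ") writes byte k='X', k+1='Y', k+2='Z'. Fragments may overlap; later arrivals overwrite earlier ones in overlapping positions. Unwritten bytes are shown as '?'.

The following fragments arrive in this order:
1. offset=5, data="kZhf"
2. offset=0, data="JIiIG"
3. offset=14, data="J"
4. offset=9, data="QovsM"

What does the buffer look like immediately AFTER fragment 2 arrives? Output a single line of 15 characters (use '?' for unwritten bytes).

Answer: JIiIGkZhf??????

Derivation:
Fragment 1: offset=5 data="kZhf" -> buffer=?????kZhf??????
Fragment 2: offset=0 data="JIiIG" -> buffer=JIiIGkZhf??????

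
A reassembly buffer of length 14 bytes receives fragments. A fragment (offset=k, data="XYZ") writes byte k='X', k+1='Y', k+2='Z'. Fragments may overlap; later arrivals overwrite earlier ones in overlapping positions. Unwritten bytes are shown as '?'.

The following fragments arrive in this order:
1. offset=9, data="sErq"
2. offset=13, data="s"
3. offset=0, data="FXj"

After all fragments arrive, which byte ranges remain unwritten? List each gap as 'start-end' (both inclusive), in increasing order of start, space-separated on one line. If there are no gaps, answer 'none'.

Fragment 1: offset=9 len=4
Fragment 2: offset=13 len=1
Fragment 3: offset=0 len=3
Gaps: 3-8

Answer: 3-8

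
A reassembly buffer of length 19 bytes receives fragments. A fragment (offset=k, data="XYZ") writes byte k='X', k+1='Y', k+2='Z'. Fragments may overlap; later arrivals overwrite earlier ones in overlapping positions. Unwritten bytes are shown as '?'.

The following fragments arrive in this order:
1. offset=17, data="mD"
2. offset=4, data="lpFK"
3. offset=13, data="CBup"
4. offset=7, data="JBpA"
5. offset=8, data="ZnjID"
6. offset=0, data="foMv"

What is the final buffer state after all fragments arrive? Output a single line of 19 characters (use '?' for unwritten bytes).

Answer: foMvlpFJZnjIDCBupmD

Derivation:
Fragment 1: offset=17 data="mD" -> buffer=?????????????????mD
Fragment 2: offset=4 data="lpFK" -> buffer=????lpFK?????????mD
Fragment 3: offset=13 data="CBup" -> buffer=????lpFK?????CBupmD
Fragment 4: offset=7 data="JBpA" -> buffer=????lpFJBpA??CBupmD
Fragment 5: offset=8 data="ZnjID" -> buffer=????lpFJZnjIDCBupmD
Fragment 6: offset=0 data="foMv" -> buffer=foMvlpFJZnjIDCBupmD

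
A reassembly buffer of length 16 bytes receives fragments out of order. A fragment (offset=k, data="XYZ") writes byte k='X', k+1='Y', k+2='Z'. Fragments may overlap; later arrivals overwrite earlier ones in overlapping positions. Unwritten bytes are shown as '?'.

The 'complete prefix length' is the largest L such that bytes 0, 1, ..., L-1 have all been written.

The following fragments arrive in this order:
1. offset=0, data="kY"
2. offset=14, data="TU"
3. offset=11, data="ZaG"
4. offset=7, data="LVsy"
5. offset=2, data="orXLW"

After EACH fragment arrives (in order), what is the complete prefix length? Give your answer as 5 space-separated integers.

Answer: 2 2 2 2 16

Derivation:
Fragment 1: offset=0 data="kY" -> buffer=kY?????????????? -> prefix_len=2
Fragment 2: offset=14 data="TU" -> buffer=kY????????????TU -> prefix_len=2
Fragment 3: offset=11 data="ZaG" -> buffer=kY?????????ZaGTU -> prefix_len=2
Fragment 4: offset=7 data="LVsy" -> buffer=kY?????LVsyZaGTU -> prefix_len=2
Fragment 5: offset=2 data="orXLW" -> buffer=kYorXLWLVsyZaGTU -> prefix_len=16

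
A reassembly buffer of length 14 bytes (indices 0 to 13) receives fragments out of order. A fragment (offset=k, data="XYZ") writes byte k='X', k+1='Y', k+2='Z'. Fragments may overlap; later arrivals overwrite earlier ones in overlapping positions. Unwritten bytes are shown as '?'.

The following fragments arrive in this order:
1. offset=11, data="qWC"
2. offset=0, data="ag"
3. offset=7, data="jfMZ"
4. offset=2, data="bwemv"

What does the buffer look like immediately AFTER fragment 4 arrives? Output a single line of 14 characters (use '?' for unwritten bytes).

Fragment 1: offset=11 data="qWC" -> buffer=???????????qWC
Fragment 2: offset=0 data="ag" -> buffer=ag?????????qWC
Fragment 3: offset=7 data="jfMZ" -> buffer=ag?????jfMZqWC
Fragment 4: offset=2 data="bwemv" -> buffer=agbwemvjfMZqWC

Answer: agbwemvjfMZqWC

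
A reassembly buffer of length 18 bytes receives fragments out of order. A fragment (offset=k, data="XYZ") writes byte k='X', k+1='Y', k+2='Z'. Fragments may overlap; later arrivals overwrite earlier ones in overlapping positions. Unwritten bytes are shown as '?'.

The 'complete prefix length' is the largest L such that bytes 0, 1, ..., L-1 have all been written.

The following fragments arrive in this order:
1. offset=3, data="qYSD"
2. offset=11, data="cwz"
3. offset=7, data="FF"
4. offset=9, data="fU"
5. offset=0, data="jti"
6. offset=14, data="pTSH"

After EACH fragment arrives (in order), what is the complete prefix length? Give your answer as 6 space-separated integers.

Fragment 1: offset=3 data="qYSD" -> buffer=???qYSD??????????? -> prefix_len=0
Fragment 2: offset=11 data="cwz" -> buffer=???qYSD????cwz???? -> prefix_len=0
Fragment 3: offset=7 data="FF" -> buffer=???qYSDFF??cwz???? -> prefix_len=0
Fragment 4: offset=9 data="fU" -> buffer=???qYSDFFfUcwz???? -> prefix_len=0
Fragment 5: offset=0 data="jti" -> buffer=jtiqYSDFFfUcwz???? -> prefix_len=14
Fragment 6: offset=14 data="pTSH" -> buffer=jtiqYSDFFfUcwzpTSH -> prefix_len=18

Answer: 0 0 0 0 14 18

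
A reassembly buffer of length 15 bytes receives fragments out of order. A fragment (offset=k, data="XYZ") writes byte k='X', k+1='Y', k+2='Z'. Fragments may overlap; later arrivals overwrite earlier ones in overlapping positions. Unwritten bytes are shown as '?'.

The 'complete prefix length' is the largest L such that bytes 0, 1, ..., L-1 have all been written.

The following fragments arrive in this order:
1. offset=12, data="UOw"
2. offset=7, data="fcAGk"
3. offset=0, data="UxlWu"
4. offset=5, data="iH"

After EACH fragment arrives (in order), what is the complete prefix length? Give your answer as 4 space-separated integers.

Answer: 0 0 5 15

Derivation:
Fragment 1: offset=12 data="UOw" -> buffer=????????????UOw -> prefix_len=0
Fragment 2: offset=7 data="fcAGk" -> buffer=???????fcAGkUOw -> prefix_len=0
Fragment 3: offset=0 data="UxlWu" -> buffer=UxlWu??fcAGkUOw -> prefix_len=5
Fragment 4: offset=5 data="iH" -> buffer=UxlWuiHfcAGkUOw -> prefix_len=15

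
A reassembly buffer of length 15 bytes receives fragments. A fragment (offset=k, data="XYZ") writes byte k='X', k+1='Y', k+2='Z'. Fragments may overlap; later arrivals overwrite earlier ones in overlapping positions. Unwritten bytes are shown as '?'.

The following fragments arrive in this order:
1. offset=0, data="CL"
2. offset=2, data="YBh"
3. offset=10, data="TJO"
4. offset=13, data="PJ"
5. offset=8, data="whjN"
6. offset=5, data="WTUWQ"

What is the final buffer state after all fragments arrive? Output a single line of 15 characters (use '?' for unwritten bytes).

Fragment 1: offset=0 data="CL" -> buffer=CL?????????????
Fragment 2: offset=2 data="YBh" -> buffer=CLYBh??????????
Fragment 3: offset=10 data="TJO" -> buffer=CLYBh?????TJO??
Fragment 4: offset=13 data="PJ" -> buffer=CLYBh?????TJOPJ
Fragment 5: offset=8 data="whjN" -> buffer=CLYBh???whjNOPJ
Fragment 6: offset=5 data="WTUWQ" -> buffer=CLYBhWTUWQjNOPJ

Answer: CLYBhWTUWQjNOPJ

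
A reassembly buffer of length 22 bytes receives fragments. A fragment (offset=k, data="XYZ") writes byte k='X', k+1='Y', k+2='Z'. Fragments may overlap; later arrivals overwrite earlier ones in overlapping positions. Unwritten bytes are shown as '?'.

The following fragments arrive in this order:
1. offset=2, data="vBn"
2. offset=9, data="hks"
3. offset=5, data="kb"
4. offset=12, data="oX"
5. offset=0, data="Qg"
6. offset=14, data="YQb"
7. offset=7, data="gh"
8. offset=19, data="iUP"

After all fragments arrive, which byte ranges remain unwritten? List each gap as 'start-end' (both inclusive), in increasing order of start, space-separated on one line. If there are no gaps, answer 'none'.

Answer: 17-18

Derivation:
Fragment 1: offset=2 len=3
Fragment 2: offset=9 len=3
Fragment 3: offset=5 len=2
Fragment 4: offset=12 len=2
Fragment 5: offset=0 len=2
Fragment 6: offset=14 len=3
Fragment 7: offset=7 len=2
Fragment 8: offset=19 len=3
Gaps: 17-18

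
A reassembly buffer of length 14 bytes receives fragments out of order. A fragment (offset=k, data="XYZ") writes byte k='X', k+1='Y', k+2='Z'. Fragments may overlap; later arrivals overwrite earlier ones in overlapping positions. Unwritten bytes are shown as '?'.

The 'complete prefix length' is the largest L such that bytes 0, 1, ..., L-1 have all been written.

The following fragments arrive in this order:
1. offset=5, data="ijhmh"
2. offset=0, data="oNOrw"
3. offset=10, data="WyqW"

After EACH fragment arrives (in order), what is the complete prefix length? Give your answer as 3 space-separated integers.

Answer: 0 10 14

Derivation:
Fragment 1: offset=5 data="ijhmh" -> buffer=?????ijhmh???? -> prefix_len=0
Fragment 2: offset=0 data="oNOrw" -> buffer=oNOrwijhmh???? -> prefix_len=10
Fragment 3: offset=10 data="WyqW" -> buffer=oNOrwijhmhWyqW -> prefix_len=14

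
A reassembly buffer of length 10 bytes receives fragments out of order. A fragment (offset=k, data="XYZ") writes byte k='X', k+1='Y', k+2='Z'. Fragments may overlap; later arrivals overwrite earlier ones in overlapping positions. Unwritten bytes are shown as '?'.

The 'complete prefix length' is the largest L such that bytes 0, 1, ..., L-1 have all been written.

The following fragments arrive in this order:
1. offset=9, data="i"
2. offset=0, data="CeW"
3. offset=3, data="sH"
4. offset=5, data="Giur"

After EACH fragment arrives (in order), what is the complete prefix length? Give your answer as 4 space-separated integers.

Fragment 1: offset=9 data="i" -> buffer=?????????i -> prefix_len=0
Fragment 2: offset=0 data="CeW" -> buffer=CeW??????i -> prefix_len=3
Fragment 3: offset=3 data="sH" -> buffer=CeWsH????i -> prefix_len=5
Fragment 4: offset=5 data="Giur" -> buffer=CeWsHGiuri -> prefix_len=10

Answer: 0 3 5 10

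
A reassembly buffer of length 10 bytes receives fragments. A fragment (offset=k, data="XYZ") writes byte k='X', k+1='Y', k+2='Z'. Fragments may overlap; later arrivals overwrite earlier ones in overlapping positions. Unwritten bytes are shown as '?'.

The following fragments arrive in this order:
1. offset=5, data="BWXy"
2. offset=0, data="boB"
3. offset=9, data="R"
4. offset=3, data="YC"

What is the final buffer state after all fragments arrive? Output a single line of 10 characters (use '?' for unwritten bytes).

Answer: boBYCBWXyR

Derivation:
Fragment 1: offset=5 data="BWXy" -> buffer=?????BWXy?
Fragment 2: offset=0 data="boB" -> buffer=boB??BWXy?
Fragment 3: offset=9 data="R" -> buffer=boB??BWXyR
Fragment 4: offset=3 data="YC" -> buffer=boBYCBWXyR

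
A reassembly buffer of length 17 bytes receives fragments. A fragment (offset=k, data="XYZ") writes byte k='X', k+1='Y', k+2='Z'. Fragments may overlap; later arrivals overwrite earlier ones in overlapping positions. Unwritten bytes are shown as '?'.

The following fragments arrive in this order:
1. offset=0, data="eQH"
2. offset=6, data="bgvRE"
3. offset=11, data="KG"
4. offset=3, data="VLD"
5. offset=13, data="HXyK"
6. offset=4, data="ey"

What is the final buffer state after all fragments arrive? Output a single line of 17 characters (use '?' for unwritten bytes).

Fragment 1: offset=0 data="eQH" -> buffer=eQH??????????????
Fragment 2: offset=6 data="bgvRE" -> buffer=eQH???bgvRE??????
Fragment 3: offset=11 data="KG" -> buffer=eQH???bgvREKG????
Fragment 4: offset=3 data="VLD" -> buffer=eQHVLDbgvREKG????
Fragment 5: offset=13 data="HXyK" -> buffer=eQHVLDbgvREKGHXyK
Fragment 6: offset=4 data="ey" -> buffer=eQHVeybgvREKGHXyK

Answer: eQHVeybgvREKGHXyK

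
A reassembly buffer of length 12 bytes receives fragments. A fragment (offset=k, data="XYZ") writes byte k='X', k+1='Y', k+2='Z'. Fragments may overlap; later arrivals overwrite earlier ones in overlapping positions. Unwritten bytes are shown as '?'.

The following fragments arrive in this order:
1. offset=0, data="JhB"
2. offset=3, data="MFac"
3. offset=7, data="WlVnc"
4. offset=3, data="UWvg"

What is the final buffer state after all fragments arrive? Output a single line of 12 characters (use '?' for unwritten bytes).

Answer: JhBUWvgWlVnc

Derivation:
Fragment 1: offset=0 data="JhB" -> buffer=JhB?????????
Fragment 2: offset=3 data="MFac" -> buffer=JhBMFac?????
Fragment 3: offset=7 data="WlVnc" -> buffer=JhBMFacWlVnc
Fragment 4: offset=3 data="UWvg" -> buffer=JhBUWvgWlVnc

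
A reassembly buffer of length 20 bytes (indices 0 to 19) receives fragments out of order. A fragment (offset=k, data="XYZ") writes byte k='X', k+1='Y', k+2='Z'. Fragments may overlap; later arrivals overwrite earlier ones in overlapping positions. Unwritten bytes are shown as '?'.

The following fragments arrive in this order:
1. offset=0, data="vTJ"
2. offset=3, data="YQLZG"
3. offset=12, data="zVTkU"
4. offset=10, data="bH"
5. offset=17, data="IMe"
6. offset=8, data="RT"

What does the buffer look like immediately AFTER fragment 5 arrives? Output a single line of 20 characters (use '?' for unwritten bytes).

Fragment 1: offset=0 data="vTJ" -> buffer=vTJ?????????????????
Fragment 2: offset=3 data="YQLZG" -> buffer=vTJYQLZG????????????
Fragment 3: offset=12 data="zVTkU" -> buffer=vTJYQLZG????zVTkU???
Fragment 4: offset=10 data="bH" -> buffer=vTJYQLZG??bHzVTkU???
Fragment 5: offset=17 data="IMe" -> buffer=vTJYQLZG??bHzVTkUIMe

Answer: vTJYQLZG??bHzVTkUIMe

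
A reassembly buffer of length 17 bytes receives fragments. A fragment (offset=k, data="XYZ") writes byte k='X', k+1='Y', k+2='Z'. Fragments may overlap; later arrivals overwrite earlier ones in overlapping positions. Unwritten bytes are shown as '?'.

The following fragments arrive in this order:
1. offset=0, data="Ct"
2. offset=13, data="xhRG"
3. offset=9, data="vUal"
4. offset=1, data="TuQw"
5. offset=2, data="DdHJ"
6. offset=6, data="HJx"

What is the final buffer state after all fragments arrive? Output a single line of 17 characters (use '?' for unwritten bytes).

Answer: CTDdHJHJxvUalxhRG

Derivation:
Fragment 1: offset=0 data="Ct" -> buffer=Ct???????????????
Fragment 2: offset=13 data="xhRG" -> buffer=Ct???????????xhRG
Fragment 3: offset=9 data="vUal" -> buffer=Ct???????vUalxhRG
Fragment 4: offset=1 data="TuQw" -> buffer=CTuQw????vUalxhRG
Fragment 5: offset=2 data="DdHJ" -> buffer=CTDdHJ???vUalxhRG
Fragment 6: offset=6 data="HJx" -> buffer=CTDdHJHJxvUalxhRG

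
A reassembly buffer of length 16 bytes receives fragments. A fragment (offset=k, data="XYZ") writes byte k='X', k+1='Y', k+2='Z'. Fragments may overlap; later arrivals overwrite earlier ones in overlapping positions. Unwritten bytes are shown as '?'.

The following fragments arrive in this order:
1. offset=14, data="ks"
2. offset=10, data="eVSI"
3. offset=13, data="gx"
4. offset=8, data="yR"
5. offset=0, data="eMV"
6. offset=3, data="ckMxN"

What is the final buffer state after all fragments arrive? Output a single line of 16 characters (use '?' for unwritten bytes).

Answer: eMVckMxNyReVSgxs

Derivation:
Fragment 1: offset=14 data="ks" -> buffer=??????????????ks
Fragment 2: offset=10 data="eVSI" -> buffer=??????????eVSIks
Fragment 3: offset=13 data="gx" -> buffer=??????????eVSgxs
Fragment 4: offset=8 data="yR" -> buffer=????????yReVSgxs
Fragment 5: offset=0 data="eMV" -> buffer=eMV?????yReVSgxs
Fragment 6: offset=3 data="ckMxN" -> buffer=eMVckMxNyReVSgxs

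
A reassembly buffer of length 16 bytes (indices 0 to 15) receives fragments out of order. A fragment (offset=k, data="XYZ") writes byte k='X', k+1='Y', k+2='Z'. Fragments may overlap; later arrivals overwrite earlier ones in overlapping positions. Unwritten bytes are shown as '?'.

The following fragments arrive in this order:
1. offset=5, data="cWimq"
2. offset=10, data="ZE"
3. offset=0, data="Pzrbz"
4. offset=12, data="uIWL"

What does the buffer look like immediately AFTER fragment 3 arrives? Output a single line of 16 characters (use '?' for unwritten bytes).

Answer: PzrbzcWimqZE????

Derivation:
Fragment 1: offset=5 data="cWimq" -> buffer=?????cWimq??????
Fragment 2: offset=10 data="ZE" -> buffer=?????cWimqZE????
Fragment 3: offset=0 data="Pzrbz" -> buffer=PzrbzcWimqZE????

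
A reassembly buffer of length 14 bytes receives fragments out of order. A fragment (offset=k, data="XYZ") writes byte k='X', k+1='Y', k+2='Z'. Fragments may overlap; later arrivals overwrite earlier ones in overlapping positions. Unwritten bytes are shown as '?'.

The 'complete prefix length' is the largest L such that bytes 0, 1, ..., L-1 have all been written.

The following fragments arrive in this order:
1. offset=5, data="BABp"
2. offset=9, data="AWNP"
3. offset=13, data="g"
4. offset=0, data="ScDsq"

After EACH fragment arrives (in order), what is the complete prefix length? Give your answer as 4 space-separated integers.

Fragment 1: offset=5 data="BABp" -> buffer=?????BABp????? -> prefix_len=0
Fragment 2: offset=9 data="AWNP" -> buffer=?????BABpAWNP? -> prefix_len=0
Fragment 3: offset=13 data="g" -> buffer=?????BABpAWNPg -> prefix_len=0
Fragment 4: offset=0 data="ScDsq" -> buffer=ScDsqBABpAWNPg -> prefix_len=14

Answer: 0 0 0 14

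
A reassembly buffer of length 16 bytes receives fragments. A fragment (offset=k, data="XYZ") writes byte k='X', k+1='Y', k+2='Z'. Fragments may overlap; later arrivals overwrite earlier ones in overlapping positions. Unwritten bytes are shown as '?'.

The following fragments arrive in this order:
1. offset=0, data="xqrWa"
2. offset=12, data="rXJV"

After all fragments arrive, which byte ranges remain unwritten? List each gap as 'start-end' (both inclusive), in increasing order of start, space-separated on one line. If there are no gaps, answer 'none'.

Fragment 1: offset=0 len=5
Fragment 2: offset=12 len=4
Gaps: 5-11

Answer: 5-11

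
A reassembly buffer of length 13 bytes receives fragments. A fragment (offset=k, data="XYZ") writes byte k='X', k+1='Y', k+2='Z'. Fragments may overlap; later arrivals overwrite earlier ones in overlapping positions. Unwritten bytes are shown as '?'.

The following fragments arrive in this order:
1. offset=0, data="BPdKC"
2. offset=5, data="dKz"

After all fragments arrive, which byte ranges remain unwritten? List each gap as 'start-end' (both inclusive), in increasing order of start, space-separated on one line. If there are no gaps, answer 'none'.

Answer: 8-12

Derivation:
Fragment 1: offset=0 len=5
Fragment 2: offset=5 len=3
Gaps: 8-12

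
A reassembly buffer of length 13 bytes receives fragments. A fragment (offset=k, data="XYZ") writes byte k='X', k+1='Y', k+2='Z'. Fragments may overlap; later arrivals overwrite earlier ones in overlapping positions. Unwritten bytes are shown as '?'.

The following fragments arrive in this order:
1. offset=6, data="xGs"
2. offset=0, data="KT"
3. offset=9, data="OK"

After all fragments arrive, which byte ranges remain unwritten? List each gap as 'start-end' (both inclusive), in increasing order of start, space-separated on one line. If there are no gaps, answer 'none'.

Fragment 1: offset=6 len=3
Fragment 2: offset=0 len=2
Fragment 3: offset=9 len=2
Gaps: 2-5 11-12

Answer: 2-5 11-12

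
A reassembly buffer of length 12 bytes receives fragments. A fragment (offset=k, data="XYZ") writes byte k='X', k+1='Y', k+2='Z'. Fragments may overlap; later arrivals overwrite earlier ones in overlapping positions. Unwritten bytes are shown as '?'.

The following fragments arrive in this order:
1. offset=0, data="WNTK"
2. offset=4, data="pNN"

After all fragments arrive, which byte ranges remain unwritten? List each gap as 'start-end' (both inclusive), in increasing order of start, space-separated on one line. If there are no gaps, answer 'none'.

Fragment 1: offset=0 len=4
Fragment 2: offset=4 len=3
Gaps: 7-11

Answer: 7-11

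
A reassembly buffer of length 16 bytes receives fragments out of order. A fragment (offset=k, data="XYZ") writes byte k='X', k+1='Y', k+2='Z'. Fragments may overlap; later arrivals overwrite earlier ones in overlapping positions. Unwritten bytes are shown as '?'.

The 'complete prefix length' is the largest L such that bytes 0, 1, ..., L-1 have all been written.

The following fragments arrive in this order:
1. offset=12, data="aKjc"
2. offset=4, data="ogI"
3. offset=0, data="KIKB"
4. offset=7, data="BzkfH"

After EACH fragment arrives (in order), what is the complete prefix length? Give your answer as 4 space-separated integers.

Answer: 0 0 7 16

Derivation:
Fragment 1: offset=12 data="aKjc" -> buffer=????????????aKjc -> prefix_len=0
Fragment 2: offset=4 data="ogI" -> buffer=????ogI?????aKjc -> prefix_len=0
Fragment 3: offset=0 data="KIKB" -> buffer=KIKBogI?????aKjc -> prefix_len=7
Fragment 4: offset=7 data="BzkfH" -> buffer=KIKBogIBzkfHaKjc -> prefix_len=16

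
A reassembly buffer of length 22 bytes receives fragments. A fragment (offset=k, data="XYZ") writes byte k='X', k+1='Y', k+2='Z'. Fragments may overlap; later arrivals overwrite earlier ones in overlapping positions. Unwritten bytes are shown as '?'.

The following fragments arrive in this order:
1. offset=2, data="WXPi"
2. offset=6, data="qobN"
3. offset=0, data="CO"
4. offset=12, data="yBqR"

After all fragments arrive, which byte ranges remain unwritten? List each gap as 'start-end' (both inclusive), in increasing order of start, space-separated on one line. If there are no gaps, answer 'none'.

Answer: 10-11 16-21

Derivation:
Fragment 1: offset=2 len=4
Fragment 2: offset=6 len=4
Fragment 3: offset=0 len=2
Fragment 4: offset=12 len=4
Gaps: 10-11 16-21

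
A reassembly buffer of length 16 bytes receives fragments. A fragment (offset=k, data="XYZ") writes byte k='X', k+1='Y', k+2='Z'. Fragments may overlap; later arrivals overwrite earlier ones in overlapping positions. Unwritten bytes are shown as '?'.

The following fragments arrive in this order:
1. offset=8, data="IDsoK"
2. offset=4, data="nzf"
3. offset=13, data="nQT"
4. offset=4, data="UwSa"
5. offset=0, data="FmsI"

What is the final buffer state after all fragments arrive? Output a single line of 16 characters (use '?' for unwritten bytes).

Answer: FmsIUwSaIDsoKnQT

Derivation:
Fragment 1: offset=8 data="IDsoK" -> buffer=????????IDsoK???
Fragment 2: offset=4 data="nzf" -> buffer=????nzf?IDsoK???
Fragment 3: offset=13 data="nQT" -> buffer=????nzf?IDsoKnQT
Fragment 4: offset=4 data="UwSa" -> buffer=????UwSaIDsoKnQT
Fragment 5: offset=0 data="FmsI" -> buffer=FmsIUwSaIDsoKnQT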